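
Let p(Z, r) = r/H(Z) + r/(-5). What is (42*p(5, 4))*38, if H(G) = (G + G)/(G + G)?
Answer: 25536/5 ≈ 5107.2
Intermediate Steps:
H(G) = 1 (H(G) = (2*G)/((2*G)) = (2*G)*(1/(2*G)) = 1)
p(Z, r) = 4*r/5 (p(Z, r) = r/1 + r/(-5) = r*1 + r*(-⅕) = r - r/5 = 4*r/5)
(42*p(5, 4))*38 = (42*((⅘)*4))*38 = (42*(16/5))*38 = (672/5)*38 = 25536/5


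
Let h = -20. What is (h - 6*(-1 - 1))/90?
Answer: -4/45 ≈ -0.088889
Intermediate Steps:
(h - 6*(-1 - 1))/90 = (-20 - 6*(-1 - 1))/90 = (-20 - 6*(-2))/90 = (-20 + 12)/90 = (1/90)*(-8) = -4/45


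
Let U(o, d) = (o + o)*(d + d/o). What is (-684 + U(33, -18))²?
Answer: 3640464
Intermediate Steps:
U(o, d) = 2*o*(d + d/o) (U(o, d) = (2*o)*(d + d/o) = 2*o*(d + d/o))
(-684 + U(33, -18))² = (-684 + 2*(-18)*(1 + 33))² = (-684 + 2*(-18)*34)² = (-684 - 1224)² = (-1908)² = 3640464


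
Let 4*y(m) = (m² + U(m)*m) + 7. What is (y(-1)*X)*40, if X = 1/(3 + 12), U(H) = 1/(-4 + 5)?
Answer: 14/3 ≈ 4.6667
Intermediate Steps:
U(H) = 1 (U(H) = 1/1 = 1)
X = 1/15 ≈ 0.066667
y(m) = 7/4 + m/4 + m²/4 (y(m) = ((m² + 1*m) + 7)/4 = ((m² + m) + 7)/4 = ((m + m²) + 7)/4 = (7 + m + m²)/4 = 7/4 + m/4 + m²/4)
(y(-1)*X)*40 = ((7/4 + (¼)*(-1) + (¼)*(-1)²)*(1/15))*40 = ((7/4 - ¼ + (¼)*1)*(1/15))*40 = ((7/4 - ¼ + ¼)*(1/15))*40 = ((7/4)*(1/15))*40 = (7/60)*40 = 14/3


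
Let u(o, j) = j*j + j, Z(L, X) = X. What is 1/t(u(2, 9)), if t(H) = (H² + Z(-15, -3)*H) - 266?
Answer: 1/7564 ≈ 0.00013221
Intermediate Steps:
u(o, j) = j + j² (u(o, j) = j² + j = j + j²)
t(H) = -266 + H² - 3*H (t(H) = (H² - 3*H) - 266 = -266 + H² - 3*H)
1/t(u(2, 9)) = 1/(-266 + (9*(1 + 9))² - 27*(1 + 9)) = 1/(-266 + (9*10)² - 27*10) = 1/(-266 + 90² - 3*90) = 1/(-266 + 8100 - 270) = 1/7564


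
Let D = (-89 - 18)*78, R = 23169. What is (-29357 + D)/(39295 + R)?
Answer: -37703/62464 ≈ -0.60360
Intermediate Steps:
D = -8346 (D = -107*78 = -8346)
(-29357 + D)/(39295 + R) = (-29357 - 8346)/(39295 + 23169) = -37703/62464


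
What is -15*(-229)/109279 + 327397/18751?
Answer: 35842026448/2049090529 ≈ 17.492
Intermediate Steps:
-15*(-229)/109279 + 327397/18751 = 3435*(1/109279) + 327397*(1/18751) = 3435/109279 + 327397/18751 = 35842026448/2049090529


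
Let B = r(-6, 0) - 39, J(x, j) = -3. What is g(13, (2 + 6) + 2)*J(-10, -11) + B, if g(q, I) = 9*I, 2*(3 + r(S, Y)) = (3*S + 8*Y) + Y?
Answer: -321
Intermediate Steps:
r(S, Y) = -3 + 3*S/2 + 9*Y/2 (r(S, Y) = -3 + ((3*S + 8*Y) + Y)/2 = -3 + (3*S + 9*Y)/2 = -3 + (3*S/2 + 9*Y/2) = -3 + 3*S/2 + 9*Y/2)
B = -51 (B = (-3 + (3/2)*(-6) + (9/2)*0) - 39 = (-3 - 9 + 0) - 39 = -12 - 39 = -51)
g(13, (2 + 6) + 2)*J(-10, -11) + B = (9*((2 + 6) + 2))*(-3) - 51 = (9*(8 + 2))*(-3) - 51 = (9*10)*(-3) - 51 = 90*(-3) - 51 = -270 - 51 = -321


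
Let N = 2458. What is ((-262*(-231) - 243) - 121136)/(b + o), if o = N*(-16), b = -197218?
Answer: 60857/236546 ≈ 0.25727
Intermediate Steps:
o = -39328 (o = 2458*(-16) = -39328)
((-262*(-231) - 243) - 121136)/(b + o) = ((-262*(-231) - 243) - 121136)/(-197218 - 39328) = ((60522 - 243) - 121136)/(-236546) = (60279 - 121136)*(-1/236546) = -60857*(-1/236546) = 60857/236546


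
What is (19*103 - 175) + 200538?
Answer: 202320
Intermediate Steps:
(19*103 - 175) + 200538 = (1957 - 175) + 200538 = 1782 + 200538 = 202320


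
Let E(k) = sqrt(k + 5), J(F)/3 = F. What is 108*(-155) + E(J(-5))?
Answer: -16740 + I*sqrt(10) ≈ -16740.0 + 3.1623*I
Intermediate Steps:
J(F) = 3*F
E(k) = sqrt(5 + k)
108*(-155) + E(J(-5)) = 108*(-155) + sqrt(5 + 3*(-5)) = -16740 + sqrt(5 - 15) = -16740 + sqrt(-10) = -16740 + I*sqrt(10)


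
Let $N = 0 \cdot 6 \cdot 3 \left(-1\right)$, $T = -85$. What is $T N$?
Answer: $0$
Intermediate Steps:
$N = 0$ ($N = 0 \cdot 3 \left(-1\right) = 0 \left(-1\right) = 0$)
$T N = \left(-85\right) 0 = 0$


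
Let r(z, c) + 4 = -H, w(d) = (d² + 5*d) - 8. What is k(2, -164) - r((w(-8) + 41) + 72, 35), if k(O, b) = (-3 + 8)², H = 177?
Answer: 206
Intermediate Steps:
w(d) = -8 + d² + 5*d
r(z, c) = -181 (r(z, c) = -4 - 1*177 = -4 - 177 = -181)
k(O, b) = 25 (k(O, b) = 5² = 25)
k(2, -164) - r((w(-8) + 41) + 72, 35) = 25 - 1*(-181) = 25 + 181 = 206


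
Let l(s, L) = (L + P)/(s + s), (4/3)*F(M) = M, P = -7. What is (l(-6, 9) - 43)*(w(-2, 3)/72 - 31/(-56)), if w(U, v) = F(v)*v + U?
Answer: -46213/1728 ≈ -26.744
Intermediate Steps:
F(M) = 3*M/4
w(U, v) = U + 3*v**2/4 (w(U, v) = (3*v/4)*v + U = 3*v**2/4 + U = U + 3*v**2/4)
l(s, L) = (-7 + L)/(2*s) (l(s, L) = (L - 7)/(s + s) = (-7 + L)/((2*s)) = (-7 + L)*(1/(2*s)) = (-7 + L)/(2*s))
(l(-6, 9) - 43)*(w(-2, 3)/72 - 31/(-56)) = ((1/2)*(-7 + 9)/(-6) - 43)*((-2 + (3/4)*3**2)/72 - 31/(-56)) = ((1/2)*(-1/6)*2 - 43)*((-2 + (3/4)*9)*(1/72) - 31*(-1/56)) = (-1/6 - 43)*((-2 + 27/4)*(1/72) + 31/56) = -259*((19/4)*(1/72) + 31/56)/6 = -259*(19/288 + 31/56)/6 = -259/6*1249/2016 = -46213/1728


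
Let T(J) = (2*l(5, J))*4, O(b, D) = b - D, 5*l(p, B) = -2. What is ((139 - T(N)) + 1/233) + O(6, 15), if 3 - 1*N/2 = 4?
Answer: 155183/1165 ≈ 133.20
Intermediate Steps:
N = -2 (N = 6 - 2*4 = 6 - 8 = -2)
l(p, B) = -2/5 (l(p, B) = (1/5)*(-2) = -2/5)
T(J) = -16/5 (T(J) = (2*(-2/5))*4 = -4/5*4 = -16/5)
((139 - T(N)) + 1/233) + O(6, 15) = ((139 - 1*(-16/5)) + 1/233) + (6 - 1*15) = ((139 + 16/5) + 1/233) + (6 - 15) = (711/5 + 1/233) - 9 = 165668/1165 - 9 = 155183/1165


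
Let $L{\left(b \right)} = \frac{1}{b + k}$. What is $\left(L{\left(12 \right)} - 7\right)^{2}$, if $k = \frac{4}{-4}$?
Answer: $\frac{5776}{121} \approx 47.736$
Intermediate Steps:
$k = -1$ ($k = 4 \left(- \frac{1}{4}\right) = -1$)
$L{\left(b \right)} = \frac{1}{-1 + b}$ ($L{\left(b \right)} = \frac{1}{b - 1} = \frac{1}{-1 + b}$)
$\left(L{\left(12 \right)} - 7\right)^{2} = \left(\frac{1}{-1 + 12} - 7\right)^{2} = \left(\frac{1}{11} - 7\right)^{2} = \left(- \frac{76}{11}\right)^{2} = \frac{5776}{121}$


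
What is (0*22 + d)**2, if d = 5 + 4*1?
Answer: 81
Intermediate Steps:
d = 9 (d = 5 + 4 = 9)
(0*22 + d)**2 = (0*22 + 9)**2 = (0 + 9)**2 = 9**2 = 81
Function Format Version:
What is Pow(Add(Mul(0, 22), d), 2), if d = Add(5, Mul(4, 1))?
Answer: 81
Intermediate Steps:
d = 9 (d = Add(5, 4) = 9)
Pow(Add(Mul(0, 22), d), 2) = Pow(Add(Mul(0, 22), 9), 2) = Pow(Add(0, 9), 2) = Pow(9, 2) = 81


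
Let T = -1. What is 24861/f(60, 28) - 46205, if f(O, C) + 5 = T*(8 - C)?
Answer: -222738/5 ≈ -44548.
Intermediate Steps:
f(O, C) = -13 + C (f(O, C) = -5 - (8 - C) = -5 + (-8 + C) = -13 + C)
24861/f(60, 28) - 46205 = 24861/(-13 + 28) - 46205 = 24861/15 - 46205 = 24861*(1/15) - 46205 = 8287/5 - 46205 = -222738/5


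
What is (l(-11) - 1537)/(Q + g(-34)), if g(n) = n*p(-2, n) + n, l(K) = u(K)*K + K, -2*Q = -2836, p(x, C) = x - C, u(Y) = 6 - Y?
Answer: -1735/296 ≈ -5.8615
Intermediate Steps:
Q = 1418 (Q = -1/2*(-2836) = 1418)
l(K) = K + K*(6 - K) (l(K) = (6 - K)*K + K = K*(6 - K) + K = K + K*(6 - K))
g(n) = n + n*(-2 - n) (g(n) = n*(-2 - n) + n = n + n*(-2 - n))
(l(-11) - 1537)/(Q + g(-34)) = (-11*(7 - 1*(-11)) - 1537)/(1418 - 1*(-34)*(1 - 34)) = (-11*(7 + 11) - 1537)/(1418 - 1*(-34)*(-33)) = (-11*18 - 1537)/(1418 - 1122) = (-198 - 1537)/296 = -1735*1/296 = -1735/296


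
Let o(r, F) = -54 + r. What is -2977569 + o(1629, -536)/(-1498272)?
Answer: -1487069420781/499424 ≈ -2.9776e+6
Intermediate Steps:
-2977569 + o(1629, -536)/(-1498272) = -2977569 + (-54 + 1629)/(-1498272) = -2977569 + 1575*(-1/1498272) = -2977569 - 525/499424 = -1487069420781/499424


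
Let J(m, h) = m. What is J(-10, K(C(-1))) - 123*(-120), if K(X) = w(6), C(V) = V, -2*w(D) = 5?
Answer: 14750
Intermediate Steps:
w(D) = -5/2 (w(D) = -1/2*5 = -5/2)
K(X) = -5/2
J(-10, K(C(-1))) - 123*(-120) = -10 - 123*(-120) = -10 + 14760 = 14750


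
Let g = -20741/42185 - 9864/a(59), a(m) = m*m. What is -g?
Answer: 8276479/2488915 ≈ 3.3253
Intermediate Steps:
a(m) = m²
g = -8276479/2488915 (g = -20741/42185 - 9864/(59²) = -20741*1/42185 - 9864/3481 = -20741/42185 - 9864*1/3481 = -20741/42185 - 9864/3481 = -8276479/2488915 ≈ -3.3253)
-g = -1*(-8276479/2488915) = 8276479/2488915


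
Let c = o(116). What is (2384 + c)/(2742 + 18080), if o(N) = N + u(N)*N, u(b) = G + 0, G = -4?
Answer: 1018/10411 ≈ 0.097781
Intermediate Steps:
u(b) = -4 (u(b) = -4 + 0 = -4)
o(N) = -3*N (o(N) = N - 4*N = -3*N)
c = -348 (c = -3*116 = -348)
(2384 + c)/(2742 + 18080) = (2384 - 348)/(2742 + 18080) = 2036/20822 = 2036*(1/20822) = 1018/10411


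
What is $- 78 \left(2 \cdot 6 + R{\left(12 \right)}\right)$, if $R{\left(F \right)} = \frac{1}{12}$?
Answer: $- \frac{1885}{2} \approx -942.5$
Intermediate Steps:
$R{\left(F \right)} = \frac{1}{12}$
$- 78 \left(2 \cdot 6 + R{\left(12 \right)}\right) = - 78 \left(2 \cdot 6 + \frac{1}{12}\right) = - 78 \left(12 + \frac{1}{12}\right) = \left(-78\right) \frac{145}{12} = - \frac{1885}{2}$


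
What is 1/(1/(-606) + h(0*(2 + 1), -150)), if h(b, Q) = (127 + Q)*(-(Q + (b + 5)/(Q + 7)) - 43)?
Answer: -86658/213335171 ≈ -0.00040621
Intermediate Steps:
h(b, Q) = (127 + Q)*(-43 - Q - (5 + b)/(7 + Q)) (h(b, Q) = (127 + Q)*(-(Q + (5 + b)/(7 + Q)) - 43) = (127 + Q)*((-Q - (5 + b)/(7 + Q)) - 43) = (127 + Q)*(-43 - Q - (5 + b)/(7 + Q)))
1/(1/(-606) + h(0*(2 + 1), -150)) = 1/(1/(-606) + (-38862 - 1*(-150)³ - 6656*(-150) - 177*(-150)² - 0*(2 + 1) - 1*(-150)*0*(2 + 1))/(7 - 150)) = 1/(-1/606 + (-38862 - 1*(-3375000) + 998400 - 177*22500 - 0*3 - 1*(-150)*0*3)/(-143)) = 1/(-1/606 - (-38862 + 3375000 + 998400 - 3982500 - 127*0 - 1*(-150)*0)/143) = 1/(-1/606 - (-38862 + 3375000 + 998400 - 3982500 + 0 + 0)/143) = 1/(-1/606 - 1/143*352038) = 1/(-1/606 - 352038/143) = 1/(-213335171/86658) = -86658/213335171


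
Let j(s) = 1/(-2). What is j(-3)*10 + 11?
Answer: 6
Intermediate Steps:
j(s) = -½
j(-3)*10 + 11 = -½*10 + 11 = -5 + 11 = 6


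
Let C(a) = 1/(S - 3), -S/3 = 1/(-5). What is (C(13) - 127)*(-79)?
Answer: 120791/12 ≈ 10066.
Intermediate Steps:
S = 3/5 (S = -3/(-5) = -3*(-1/5) = 3/5 ≈ 0.60000)
C(a) = -5/12 (C(a) = 1/(3/5 - 3) = 1/(-12/5) = -5/12)
(C(13) - 127)*(-79) = (-5/12 - 127)*(-79) = -1529/12*(-79) = 120791/12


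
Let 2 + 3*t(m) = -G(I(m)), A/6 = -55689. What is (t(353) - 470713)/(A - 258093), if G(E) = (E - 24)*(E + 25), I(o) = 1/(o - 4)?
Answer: 171927105691/216401522481 ≈ 0.79448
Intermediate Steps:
A = -334134 (A = 6*(-55689) = -334134)
I(o) = 1/(-4 + o)
G(E) = (-24 + E)*(25 + E)
t(m) = 598/3 - 1/(3*(-4 + m)) - 1/(3*(-4 + m)**2) (t(m) = -2/3 + (-(-600 + 1/(-4 + m) + (1/(-4 + m))**2))/3 = -2/3 + (-(-600 + 1/(-4 + m) + (-4 + m)**(-2)))/3 = -2/3 + (600 - 1/(-4 + m) - 1/(-4 + m)**2)/3 = -2/3 + (200 - 1/(3*(-4 + m)) - 1/(3*(-4 + m)**2)) = 598/3 - 1/(3*(-4 + m)) - 1/(3*(-4 + m)**2))
(t(353) - 470713)/(A - 258093) = ((9571 - 4785*353 + 598*353**2)/(3*(16 + 353**2 - 8*353)) - 470713)/(-334134 - 258093) = ((9571 - 1689105 + 598*124609)/(3*(16 + 124609 - 2824)) - 470713)/(-592227) = ((1/3)*(9571 - 1689105 + 74516182)/121801 - 470713)*(-1/592227) = ((1/3)*(1/121801)*72836648 - 470713)*(-1/592227) = (72836648/365403 - 470713)*(-1/592227) = -171927105691/365403*(-1/592227) = 171927105691/216401522481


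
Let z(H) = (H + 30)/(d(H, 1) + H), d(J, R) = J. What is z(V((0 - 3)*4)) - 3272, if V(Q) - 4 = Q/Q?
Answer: -6537/2 ≈ -3268.5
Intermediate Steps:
V(Q) = 5 (V(Q) = 4 + Q/Q = 4 + 1 = 5)
z(H) = (30 + H)/(2*H) (z(H) = (H + 30)/(H + H) = (30 + H)/((2*H)) = (30 + H)*(1/(2*H)) = (30 + H)/(2*H))
z(V((0 - 3)*4)) - 3272 = (½)*(30 + 5)/5 - 3272 = (½)*(⅕)*35 - 3272 = 7/2 - 3272 = -6537/2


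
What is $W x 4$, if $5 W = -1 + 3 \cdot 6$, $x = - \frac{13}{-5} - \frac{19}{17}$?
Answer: $\frac{504}{25} \approx 20.16$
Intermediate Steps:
$x = \frac{126}{85}$ ($x = \left(-13\right) \left(- \frac{1}{5}\right) - \frac{19}{17} = \frac{13}{5} - \frac{19}{17} = \frac{126}{85} \approx 1.4824$)
$W = \frac{17}{5}$ ($W = \frac{-1 + 3 \cdot 6}{5} = \frac{-1 + 18}{5} = \frac{1}{5} \cdot 17 = \frac{17}{5} \approx 3.4$)
$W x 4 = \frac{17}{5} \cdot \frac{126}{85} \cdot 4 = \frac{126}{25} \cdot 4 = \frac{504}{25}$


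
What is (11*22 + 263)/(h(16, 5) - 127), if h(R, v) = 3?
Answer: -505/124 ≈ -4.0726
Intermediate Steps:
(11*22 + 263)/(h(16, 5) - 127) = (11*22 + 263)/(3 - 127) = (242 + 263)/(-124) = 505*(-1/124) = -505/124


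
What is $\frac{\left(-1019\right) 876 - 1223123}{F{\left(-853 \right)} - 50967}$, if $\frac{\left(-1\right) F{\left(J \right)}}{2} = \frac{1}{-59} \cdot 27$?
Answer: $\frac{124830253}{3006999} \approx 41.513$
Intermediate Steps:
$F{\left(J \right)} = \frac{54}{59}$ ($F{\left(J \right)} = - 2 \frac{1}{-59} \cdot 27 = - 2 \left(\left(- \frac{1}{59}\right) 27\right) = \left(-2\right) \left(- \frac{27}{59}\right) = \frac{54}{59}$)
$\frac{\left(-1019\right) 876 - 1223123}{F{\left(-853 \right)} - 50967} = \frac{\left(-1019\right) 876 - 1223123}{\frac{54}{59} - 50967} = \frac{-892644 - 1223123}{- \frac{3006999}{59}} = \left(-2115767\right) \left(- \frac{59}{3006999}\right) = \frac{124830253}{3006999}$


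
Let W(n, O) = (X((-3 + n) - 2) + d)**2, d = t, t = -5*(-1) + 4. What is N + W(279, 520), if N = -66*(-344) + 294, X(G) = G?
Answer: 103087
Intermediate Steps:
t = 9 (t = 5 + 4 = 9)
d = 9
W(n, O) = (4 + n)**2 (W(n, O) = (((-3 + n) - 2) + 9)**2 = ((-5 + n) + 9)**2 = (4 + n)**2)
N = 22998 (N = 22704 + 294 = 22998)
N + W(279, 520) = 22998 + (4 + 279)**2 = 22998 + 283**2 = 22998 + 80089 = 103087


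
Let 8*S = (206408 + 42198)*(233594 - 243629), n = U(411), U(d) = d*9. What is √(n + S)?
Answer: 3*I*√138596201/2 ≈ 17659.0*I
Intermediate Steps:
U(d) = 9*d
n = 3699 (n = 9*411 = 3699)
S = -1247380605/4 (S = ((206408 + 42198)*(233594 - 243629))/8 = (248606*(-10035))/8 = (⅛)*(-2494761210) = -1247380605/4 ≈ -3.1184e+8)
√(n + S) = √(3699 - 1247380605/4) = √(-1247365809/4) = 3*I*√138596201/2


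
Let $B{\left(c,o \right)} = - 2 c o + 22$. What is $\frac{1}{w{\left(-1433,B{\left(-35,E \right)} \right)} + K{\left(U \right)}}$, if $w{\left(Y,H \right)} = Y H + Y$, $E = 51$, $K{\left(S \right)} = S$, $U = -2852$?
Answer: $- \frac{1}{5151621} \approx -1.9411 \cdot 10^{-7}$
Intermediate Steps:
$B{\left(c,o \right)} = 22 - 2 c o$ ($B{\left(c,o \right)} = - 2 c o + 22 = 22 - 2 c o$)
$w{\left(Y,H \right)} = Y + H Y$ ($w{\left(Y,H \right)} = H Y + Y = Y + H Y$)
$\frac{1}{w{\left(-1433,B{\left(-35,E \right)} \right)} + K{\left(U \right)}} = \frac{1}{- 1433 \left(1 - \left(-22 - 3570\right)\right) - 2852} = \frac{1}{- 1433 \left(1 + \left(22 + 3570\right)\right) - 2852} = \frac{1}{- 1433 \left(1 + 3592\right) - 2852} = \frac{1}{\left(-1433\right) 3593 - 2852} = \frac{1}{-5148769 - 2852} = \frac{1}{-5151621} = - \frac{1}{5151621}$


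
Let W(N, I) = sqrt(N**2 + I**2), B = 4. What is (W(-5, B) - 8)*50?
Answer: -400 + 50*sqrt(41) ≈ -79.844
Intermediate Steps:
W(N, I) = sqrt(I**2 + N**2)
(W(-5, B) - 8)*50 = (sqrt(4**2 + (-5)**2) - 8)*50 = (sqrt(16 + 25) - 8)*50 = (sqrt(41) - 8)*50 = (-8 + sqrt(41))*50 = -400 + 50*sqrt(41)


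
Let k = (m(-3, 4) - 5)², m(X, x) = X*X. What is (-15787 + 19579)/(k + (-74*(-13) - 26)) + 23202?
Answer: 2761512/119 ≈ 23206.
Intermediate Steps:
m(X, x) = X²
k = 16 (k = ((-3)² - 5)² = (9 - 5)² = 4² = 16)
(-15787 + 19579)/(k + (-74*(-13) - 26)) + 23202 = (-15787 + 19579)/(16 + (-74*(-13) - 26)) + 23202 = 3792/(16 + (962 - 26)) + 23202 = 3792/(16 + 936) + 23202 = 3792/952 + 23202 = 3792*(1/952) + 23202 = 474/119 + 23202 = 2761512/119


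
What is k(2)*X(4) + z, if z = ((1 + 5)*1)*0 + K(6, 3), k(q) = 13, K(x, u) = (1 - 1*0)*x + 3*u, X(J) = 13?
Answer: 184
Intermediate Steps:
K(x, u) = x + 3*u (K(x, u) = (1 + 0)*x + 3*u = 1*x + 3*u = x + 3*u)
z = 15 (z = ((1 + 5)*1)*0 + (6 + 3*3) = (6*1)*0 + (6 + 9) = 6*0 + 15 = 0 + 15 = 15)
k(2)*X(4) + z = 13*13 + 15 = 169 + 15 = 184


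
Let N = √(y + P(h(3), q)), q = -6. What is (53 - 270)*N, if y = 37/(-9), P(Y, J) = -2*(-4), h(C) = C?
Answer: -217*√35/3 ≈ -427.93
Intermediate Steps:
P(Y, J) = 8
y = -37/9 (y = 37*(-⅑) = -37/9 ≈ -4.1111)
N = √35/3 (N = √(-37/9 + 8) = √(35/9) = √35/3 ≈ 1.9720)
(53 - 270)*N = (53 - 270)*(√35/3) = -217*√35/3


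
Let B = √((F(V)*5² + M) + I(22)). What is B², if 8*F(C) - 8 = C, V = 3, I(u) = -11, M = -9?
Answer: 115/8 ≈ 14.375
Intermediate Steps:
F(C) = 1 + C/8
B = √230/4 (B = √(((1 + (⅛)*3)*5² - 9) - 11) = √(((1 + 3/8)*25 - 9) - 11) = √(((11/8)*25 - 9) - 11) = √((275/8 - 9) - 11) = √(203/8 - 11) = √(115/8) = √230/4 ≈ 3.7914)
B² = (√230/4)² = 115/8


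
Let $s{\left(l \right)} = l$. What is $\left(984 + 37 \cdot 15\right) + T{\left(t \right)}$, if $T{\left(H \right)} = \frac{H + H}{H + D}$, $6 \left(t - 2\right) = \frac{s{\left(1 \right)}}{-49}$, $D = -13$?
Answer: $\frac{4977491}{3235} \approx 1538.6$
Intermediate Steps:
$t = \frac{587}{294}$ ($t = 2 + \frac{1 \frac{1}{-49}}{6} = 2 + \frac{1 \left(- \frac{1}{49}\right)}{6} = 2 + \frac{1}{6} \left(- \frac{1}{49}\right) = 2 - \frac{1}{294} = \frac{587}{294} \approx 1.9966$)
$T{\left(H \right)} = \frac{2 H}{-13 + H}$ ($T{\left(H \right)} = \frac{H + H}{H - 13} = \frac{2 H}{-13 + H}$)
$\left(984 + 37 \cdot 15\right) + T{\left(t \right)} = \left(984 + 37 \cdot 15\right) + 2 \cdot \frac{587}{294} \frac{1}{-13 + \frac{587}{294}} = \left(984 + 555\right) + 2 \cdot \frac{587}{294} \frac{1}{- \frac{3235}{294}} = 1539 + 2 \cdot \frac{587}{294} \left(- \frac{294}{3235}\right) = 1539 - \frac{1174}{3235} = \frac{4977491}{3235}$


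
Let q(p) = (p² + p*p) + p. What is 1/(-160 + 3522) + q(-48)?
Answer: 15330721/3362 ≈ 4560.0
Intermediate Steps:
q(p) = p + 2*p² (q(p) = (p² + p²) + p = 2*p² + p = p + 2*p²)
1/(-160 + 3522) + q(-48) = 1/(-160 + 3522) - 48*(1 + 2*(-48)) = 1/3362 - 48*(1 - 96) = 1/3362 - 48*(-95) = 1/3362 + 4560 = 15330721/3362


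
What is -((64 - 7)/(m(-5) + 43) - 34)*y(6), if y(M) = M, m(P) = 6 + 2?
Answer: 3354/17 ≈ 197.29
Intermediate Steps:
m(P) = 8
-((64 - 7)/(m(-5) + 43) - 34)*y(6) = -((64 - 7)/(8 + 43) - 34)*6 = -(57/51 - 34)*6 = -(57*(1/51) - 34)*6 = -(19/17 - 34)*6 = -(-559)*6/17 = -1*(-3354/17) = 3354/17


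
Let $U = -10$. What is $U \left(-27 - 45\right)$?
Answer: $720$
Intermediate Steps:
$U \left(-27 - 45\right) = - 10 \left(-27 - 45\right) = \left(-10\right) \left(-72\right) = 720$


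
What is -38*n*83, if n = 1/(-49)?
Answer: 3154/49 ≈ 64.367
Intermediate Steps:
n = -1/49 ≈ -0.020408
-38*n*83 = -38*(-1/49)*83 = (38/49)*83 = 3154/49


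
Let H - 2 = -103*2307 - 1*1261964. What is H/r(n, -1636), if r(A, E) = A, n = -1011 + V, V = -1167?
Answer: 499861/726 ≈ 688.51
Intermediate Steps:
H = -1499583 (H = 2 + (-103*2307 - 1*1261964) = 2 + (-237621 - 1261964) = 2 - 1499585 = -1499583)
n = -2178 (n = -1011 - 1167 = -2178)
H/r(n, -1636) = -1499583/(-2178) = -1499583*(-1/2178) = 499861/726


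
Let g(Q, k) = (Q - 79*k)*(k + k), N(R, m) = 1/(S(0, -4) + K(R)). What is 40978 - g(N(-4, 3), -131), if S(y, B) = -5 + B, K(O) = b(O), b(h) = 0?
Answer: 24771482/9 ≈ 2.7524e+6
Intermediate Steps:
K(O) = 0
N(R, m) = -⅑ (N(R, m) = 1/((-5 - 4) + 0) = 1/(-9 + 0) = 1/(-9) = -⅑)
g(Q, k) = 2*k*(Q - 79*k) (g(Q, k) = (Q - 79*k)*(2*k) = 2*k*(Q - 79*k))
40978 - g(N(-4, 3), -131) = 40978 - 2*(-131)*(-⅑ - 79*(-131)) = 40978 - 2*(-131)*(-⅑ + 10349) = 40978 - 2*(-131)*93140/9 = 40978 - 1*(-24402680/9) = 40978 + 24402680/9 = 24771482/9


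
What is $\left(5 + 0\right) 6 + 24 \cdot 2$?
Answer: $78$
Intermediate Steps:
$\left(5 + 0\right) 6 + 24 \cdot 2 = 5 \cdot 6 + 48 = 30 + 48 = 78$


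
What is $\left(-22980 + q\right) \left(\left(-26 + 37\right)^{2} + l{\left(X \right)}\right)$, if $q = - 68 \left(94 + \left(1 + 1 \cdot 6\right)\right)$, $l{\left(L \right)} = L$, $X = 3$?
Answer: $-3701152$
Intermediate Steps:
$q = -6868$ ($q = - 68 \left(94 + \left(1 + 6\right)\right) = - 68 \left(94 + 7\right) = \left(-68\right) 101 = -6868$)
$\left(-22980 + q\right) \left(\left(-26 + 37\right)^{2} + l{\left(X \right)}\right) = \left(-22980 - 6868\right) \left(\left(-26 + 37\right)^{2} + 3\right) = - 29848 \left(11^{2} + 3\right) = - 29848 \left(121 + 3\right) = \left(-29848\right) 124 = -3701152$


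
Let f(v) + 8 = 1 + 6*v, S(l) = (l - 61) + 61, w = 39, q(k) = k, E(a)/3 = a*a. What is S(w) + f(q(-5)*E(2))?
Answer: -328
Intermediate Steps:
E(a) = 3*a² (E(a) = 3*(a*a) = 3*a²)
S(l) = l (S(l) = (-61 + l) + 61 = l)
f(v) = -7 + 6*v (f(v) = -8 + (1 + 6*v) = -7 + 6*v)
S(w) + f(q(-5)*E(2)) = 39 + (-7 + 6*(-15*2²)) = 39 + (-7 + 6*(-15*4)) = 39 + (-7 + 6*(-5*12)) = 39 + (-7 + 6*(-60)) = 39 + (-7 - 360) = 39 - 367 = -328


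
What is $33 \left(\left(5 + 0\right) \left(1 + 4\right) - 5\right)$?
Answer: $660$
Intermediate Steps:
$33 \left(\left(5 + 0\right) \left(1 + 4\right) - 5\right) = 33 \left(5 \cdot 5 - 5\right) = 33 \left(25 - 5\right) = 33 \cdot 20 = 660$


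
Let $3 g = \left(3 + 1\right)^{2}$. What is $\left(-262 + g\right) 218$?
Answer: $- \frac{167860}{3} \approx -55953.0$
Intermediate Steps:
$g = \frac{16}{3}$ ($g = \frac{\left(3 + 1\right)^{2}}{3} = \frac{4^{2}}{3} = \frac{1}{3} \cdot 16 = \frac{16}{3} \approx 5.3333$)
$\left(-262 + g\right) 218 = \left(-262 + \frac{16}{3}\right) 218 = \left(- \frac{770}{3}\right) 218 = - \frac{167860}{3}$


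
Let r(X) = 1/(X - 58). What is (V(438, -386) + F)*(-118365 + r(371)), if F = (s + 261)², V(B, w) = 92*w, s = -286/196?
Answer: -2833097529774597/751513 ≈ -3.7699e+9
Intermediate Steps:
s = -143/98 (s = -286*1/196 = -143/98 ≈ -1.4592)
r(X) = 1/(-58 + X)
F = 646939225/9604 (F = (-143/98 + 261)² = (25435/98)² = 646939225/9604 ≈ 67361.)
(V(438, -386) + F)*(-118365 + r(371)) = (92*(-386) + 646939225/9604)*(-118365 + 1/(-58 + 371)) = (-35512 + 646939225/9604)*(-118365 + 1/313) = 305881977*(-118365 + 1/313)/9604 = (305881977/9604)*(-37048244/313) = -2833097529774597/751513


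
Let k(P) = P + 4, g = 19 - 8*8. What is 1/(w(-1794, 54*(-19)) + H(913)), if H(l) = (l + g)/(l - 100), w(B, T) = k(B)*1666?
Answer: -813/2424478952 ≈ -3.3533e-7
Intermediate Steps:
g = -45 (g = 19 - 64 = -45)
k(P) = 4 + P
w(B, T) = 6664 + 1666*B (w(B, T) = (4 + B)*1666 = 6664 + 1666*B)
H(l) = (-45 + l)/(-100 + l) (H(l) = (l - 45)/(l - 100) = (-45 + l)/(-100 + l))
1/(w(-1794, 54*(-19)) + H(913)) = 1/((6664 + 1666*(-1794)) + (-45 + 913)/(-100 + 913)) = 1/((6664 - 2988804) + 868/813) = 1/(-2982140 + (1/813)*868) = 1/(-2982140 + 868/813) = 1/(-2424478952/813) = -813/2424478952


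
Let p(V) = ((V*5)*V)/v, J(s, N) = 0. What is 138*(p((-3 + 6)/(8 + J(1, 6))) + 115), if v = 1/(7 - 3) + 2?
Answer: 127305/8 ≈ 15913.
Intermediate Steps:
v = 9/4 (v = 1/4 + 2 = ¼ + 2 = 9/4 ≈ 2.2500)
p(V) = 20*V²/9 (p(V) = ((V*5)*V)/(9/4) = ((5*V)*V)*(4/9) = (5*V²)*(4/9) = 20*V²/9)
138*(p((-3 + 6)/(8 + J(1, 6))) + 115) = 138*(20*((-3 + 6)/(8 + 0))²/9 + 115) = 138*(20*(3/8)²/9 + 115) = 138*((20/9)*(9/64) + 115) = 138*(5/16 + 115) = 138*(1845/16) = 127305/8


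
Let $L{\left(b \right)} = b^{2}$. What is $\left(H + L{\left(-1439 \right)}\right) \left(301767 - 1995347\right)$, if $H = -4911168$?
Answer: $4810524230260$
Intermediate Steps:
$\left(H + L{\left(-1439 \right)}\right) \left(301767 - 1995347\right) = \left(-4911168 + \left(-1439\right)^{2}\right) \left(301767 - 1995347\right) = \left(-4911168 + 2070721\right) \left(-1693580\right) = \left(-2840447\right) \left(-1693580\right) = 4810524230260$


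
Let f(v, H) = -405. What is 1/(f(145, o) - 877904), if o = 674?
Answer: -1/878309 ≈ -1.1386e-6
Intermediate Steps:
1/(f(145, o) - 877904) = 1/(-405 - 877904) = 1/(-878309) = -1/878309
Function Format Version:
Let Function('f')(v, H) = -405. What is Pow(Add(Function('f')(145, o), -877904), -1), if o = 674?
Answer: Rational(-1, 878309) ≈ -1.1386e-6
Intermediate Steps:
Pow(Add(Function('f')(145, o), -877904), -1) = Pow(Add(-405, -877904), -1) = Pow(-878309, -1) = Rational(-1, 878309)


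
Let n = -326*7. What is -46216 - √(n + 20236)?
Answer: -46216 - √17954 ≈ -46350.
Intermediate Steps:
n = -2282
-46216 - √(n + 20236) = -46216 - √(-2282 + 20236) = -46216 - √17954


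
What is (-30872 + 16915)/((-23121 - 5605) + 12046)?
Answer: 13957/16680 ≈ 0.83675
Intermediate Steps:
(-30872 + 16915)/((-23121 - 5605) + 12046) = -13957/(-28726 + 12046) = -13957/(-16680) = -13957*(-1/16680) = 13957/16680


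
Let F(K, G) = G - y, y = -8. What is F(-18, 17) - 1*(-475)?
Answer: 500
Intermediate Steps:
F(K, G) = 8 + G (F(K, G) = G - 1*(-8) = G + 8 = 8 + G)
F(-18, 17) - 1*(-475) = (8 + 17) - 1*(-475) = 25 + 475 = 500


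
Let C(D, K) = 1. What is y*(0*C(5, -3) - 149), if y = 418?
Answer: -62282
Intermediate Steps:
y*(0*C(5, -3) - 149) = 418*(0*1 - 149) = 418*(0 - 149) = 418*(-149) = -62282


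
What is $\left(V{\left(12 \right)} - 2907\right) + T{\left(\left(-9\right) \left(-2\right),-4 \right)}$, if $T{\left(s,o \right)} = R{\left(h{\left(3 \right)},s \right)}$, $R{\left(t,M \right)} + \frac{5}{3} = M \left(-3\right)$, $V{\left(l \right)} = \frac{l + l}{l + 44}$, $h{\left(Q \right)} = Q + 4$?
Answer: $- \frac{62207}{21} \approx -2962.2$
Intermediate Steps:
$h{\left(Q \right)} = 4 + Q$
$V{\left(l \right)} = \frac{2 l}{44 + l}$
$R{\left(t,M \right)} = - \frac{5}{3} - 3 M$ ($R{\left(t,M \right)} = - \frac{5}{3} + M \left(-3\right) = - \frac{5}{3} - 3 M$)
$T{\left(s,o \right)} = - \frac{5}{3} - 3 s$
$\left(V{\left(12 \right)} - 2907\right) + T{\left(\left(-9\right) \left(-2\right),-4 \right)} = \left(2 \cdot 12 \frac{1}{44 + 12} - 2907\right) - \left(\frac{5}{3} + 3 \left(\left(-9\right) \left(-2\right)\right)\right) = \left(2 \cdot 12 \cdot \frac{1}{56} - 2907\right) - \frac{167}{3} = \left(\frac{3}{7} - 2907\right) - \frac{167}{3} = - \frac{20346}{7} - \frac{167}{3} = - \frac{62207}{21}$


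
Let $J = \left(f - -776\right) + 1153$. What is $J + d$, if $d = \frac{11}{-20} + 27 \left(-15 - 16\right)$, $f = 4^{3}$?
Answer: $\frac{23109}{20} \approx 1155.4$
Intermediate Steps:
$f = 64$
$J = 1993$ ($J = \left(64 - -776\right) + 1153 = \left(64 + 776\right) + 1153 = 840 + 1153 = 1993$)
$d = - \frac{16751}{20}$ ($d = 11 \left(- \frac{1}{20}\right) + 27 \left(-15 - 16\right) = - \frac{11}{20} + 27 \left(-31\right) = - \frac{11}{20} - 837 = - \frac{16751}{20} \approx -837.55$)
$J + d = 1993 - \frac{16751}{20} = \frac{23109}{20}$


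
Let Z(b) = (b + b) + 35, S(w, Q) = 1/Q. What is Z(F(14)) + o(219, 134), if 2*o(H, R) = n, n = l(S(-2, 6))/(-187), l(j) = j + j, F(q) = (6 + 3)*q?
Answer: 322013/1122 ≈ 287.00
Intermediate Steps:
F(q) = 9*q
l(j) = 2*j
n = -1/561 (n = (2/6)/(-187) = (2*(1/6))*(-1/187) = (1/3)*(-1/187) = -1/561 ≈ -0.0017825)
Z(b) = 35 + 2*b (Z(b) = 2*b + 35 = 35 + 2*b)
o(H, R) = -1/1122 (o(H, R) = (1/2)*(-1/561) = -1/1122)
Z(F(14)) + o(219, 134) = (35 + 2*(9*14)) - 1/1122 = (35 + 2*126) - 1/1122 = (35 + 252) - 1/1122 = 287 - 1/1122 = 322013/1122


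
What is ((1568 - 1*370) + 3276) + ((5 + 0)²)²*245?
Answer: 157599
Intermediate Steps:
((1568 - 1*370) + 3276) + ((5 + 0)²)²*245 = ((1568 - 370) + 3276) + (5²)²*245 = (1198 + 3276) + 25²*245 = 4474 + 625*245 = 4474 + 153125 = 157599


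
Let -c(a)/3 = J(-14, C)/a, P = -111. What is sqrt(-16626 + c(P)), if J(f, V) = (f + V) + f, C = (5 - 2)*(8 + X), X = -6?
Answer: 4*I*sqrt(1422613)/37 ≈ 128.94*I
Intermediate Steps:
C = 6 (C = (5 - 2)*(8 - 6) = 3*2 = 6)
J(f, V) = V + 2*f (J(f, V) = (V + f) + f = V + 2*f)
c(a) = 66/a (c(a) = -3*(6 + 2*(-14))/a = -3*(6 - 28)/a = -(-66)/a = 66/a)
sqrt(-16626 + c(P)) = sqrt(-16626 + 66/(-111)) = sqrt(-16626 + 66*(-1/111)) = sqrt(-16626 - 22/37) = sqrt(-615184/37) = 4*I*sqrt(1422613)/37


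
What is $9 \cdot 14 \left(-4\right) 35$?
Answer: $-17640$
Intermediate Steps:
$9 \cdot 14 \left(-4\right) 35 = 9 \left(-56\right) 35 = \left(-504\right) 35 = -17640$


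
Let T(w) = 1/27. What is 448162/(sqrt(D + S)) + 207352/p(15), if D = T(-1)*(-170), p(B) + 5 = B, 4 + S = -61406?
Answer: 103676/5 - 672243*I*sqrt(77730)/103640 ≈ 20735.0 - 1808.4*I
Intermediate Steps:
S = -61410 (S = -4 - 61406 = -61410)
p(B) = -5 + B
T(w) = 1/27
D = -170/27 (D = (1/27)*(-170) = -170/27 ≈ -6.2963)
448162/(sqrt(D + S)) + 207352/p(15) = 448162/(sqrt(-170/27 - 61410)) + 207352/(-5 + 15) = 448162/(sqrt(-1658240/27)) + 207352/10 = 448162/((8*I*sqrt(77730)/9)) + 207352*(1/10) = 448162*(-3*I*sqrt(77730)/207280) + 103676/5 = -672243*I*sqrt(77730)/103640 + 103676/5 = 103676/5 - 672243*I*sqrt(77730)/103640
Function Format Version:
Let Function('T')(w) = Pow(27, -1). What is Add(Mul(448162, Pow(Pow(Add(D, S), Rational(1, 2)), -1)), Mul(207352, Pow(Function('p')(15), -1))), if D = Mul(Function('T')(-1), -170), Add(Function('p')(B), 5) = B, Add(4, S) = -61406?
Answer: Add(Rational(103676, 5), Mul(Rational(-672243, 103640), I, Pow(77730, Rational(1, 2)))) ≈ Add(20735., Mul(-1808.4, I))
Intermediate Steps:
S = -61410 (S = Add(-4, -61406) = -61410)
Function('p')(B) = Add(-5, B)
Function('T')(w) = Rational(1, 27)
D = Rational(-170, 27) (D = Mul(Rational(1, 27), -170) = Rational(-170, 27) ≈ -6.2963)
Add(Mul(448162, Pow(Pow(Add(D, S), Rational(1, 2)), -1)), Mul(207352, Pow(Function('p')(15), -1))) = Add(Mul(448162, Pow(Pow(Add(Rational(-170, 27), -61410), Rational(1, 2)), -1)), Mul(207352, Pow(Add(-5, 15), -1))) = Add(Mul(448162, Pow(Pow(Rational(-1658240, 27), Rational(1, 2)), -1)), Mul(207352, Pow(10, -1))) = Add(Mul(448162, Pow(Mul(Rational(8, 9), I, Pow(77730, Rational(1, 2))), -1)), Mul(207352, Rational(1, 10))) = Add(Mul(448162, Mul(Rational(-3, 207280), I, Pow(77730, Rational(1, 2)))), Rational(103676, 5)) = Add(Mul(Rational(-672243, 103640), I, Pow(77730, Rational(1, 2))), Rational(103676, 5)) = Add(Rational(103676, 5), Mul(Rational(-672243, 103640), I, Pow(77730, Rational(1, 2))))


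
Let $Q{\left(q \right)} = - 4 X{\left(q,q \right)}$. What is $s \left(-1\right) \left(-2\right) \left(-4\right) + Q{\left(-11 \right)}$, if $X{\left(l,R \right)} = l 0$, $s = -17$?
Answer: $136$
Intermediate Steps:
$X{\left(l,R \right)} = 0$
$Q{\left(q \right)} = 0$ ($Q{\left(q \right)} = \left(-4\right) 0 = 0$)
$s \left(-1\right) \left(-2\right) \left(-4\right) + Q{\left(-11 \right)} = - 17 \left(-1\right) \left(-2\right) \left(-4\right) + 0 = - 17 \cdot 2 \left(-4\right) + 0 = \left(-17\right) \left(-8\right) + 0 = 136 + 0 = 136$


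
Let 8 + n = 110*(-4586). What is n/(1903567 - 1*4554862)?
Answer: 168156/883765 ≈ 0.19027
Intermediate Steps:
n = -504468 (n = -8 + 110*(-4586) = -8 - 504460 = -504468)
n/(1903567 - 1*4554862) = -504468/(1903567 - 1*4554862) = -504468/(1903567 - 4554862) = -504468/(-2651295) = -504468*(-1/2651295) = 168156/883765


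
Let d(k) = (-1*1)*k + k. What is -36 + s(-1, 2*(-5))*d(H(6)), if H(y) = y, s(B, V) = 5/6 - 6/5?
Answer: -36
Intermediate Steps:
s(B, V) = -11/30 (s(B, V) = 5*(⅙) - 6*⅕ = ⅚ - 6/5 = -11/30)
d(k) = 0 (d(k) = -k + k = 0)
-36 + s(-1, 2*(-5))*d(H(6)) = -36 - 11/30*0 = -36 + 0 = -36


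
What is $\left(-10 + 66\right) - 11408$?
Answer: $-11352$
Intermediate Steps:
$\left(-10 + 66\right) - 11408 = 56 - 11408 = -11352$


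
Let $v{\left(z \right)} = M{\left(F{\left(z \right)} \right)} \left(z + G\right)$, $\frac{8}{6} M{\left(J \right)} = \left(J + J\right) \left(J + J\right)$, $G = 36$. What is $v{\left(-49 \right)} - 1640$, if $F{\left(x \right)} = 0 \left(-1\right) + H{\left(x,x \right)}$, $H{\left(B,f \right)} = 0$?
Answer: $-1640$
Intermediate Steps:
$F{\left(x \right)} = 0$ ($F{\left(x \right)} = 0 \left(-1\right) + 0 = 0 + 0 = 0$)
$M{\left(J \right)} = 3 J^{2}$ ($M{\left(J \right)} = \frac{3 \left(J + J\right) \left(J + J\right)}{4} = \frac{3 \cdot 2 J 2 J}{4} = \frac{3 \cdot 4 J^{2}}{4} = 3 J^{2}$)
$v{\left(z \right)} = 0$ ($v{\left(z \right)} = 3 \cdot 0^{2} \left(z + 36\right) = 3 \cdot 0 \left(36 + z\right) = 0 \left(36 + z\right) = 0$)
$v{\left(-49 \right)} - 1640 = 0 - 1640 = -1640$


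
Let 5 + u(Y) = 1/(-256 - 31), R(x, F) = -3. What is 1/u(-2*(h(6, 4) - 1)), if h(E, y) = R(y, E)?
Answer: -287/1436 ≈ -0.19986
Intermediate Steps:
h(E, y) = -3
u(Y) = -1436/287 (u(Y) = -5 + 1/(-256 - 31) = -5 + 1/(-287) = -5 - 1/287 = -1436/287)
1/u(-2*(h(6, 4) - 1)) = 1/(-1436/287) = -287/1436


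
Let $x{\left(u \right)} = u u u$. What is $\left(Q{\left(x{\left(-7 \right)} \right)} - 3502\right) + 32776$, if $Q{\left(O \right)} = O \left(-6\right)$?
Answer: $31332$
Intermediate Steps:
$x{\left(u \right)} = u^{3}$ ($x{\left(u \right)} = u^{2} u = u^{3}$)
$Q{\left(O \right)} = - 6 O$
$\left(Q{\left(x{\left(-7 \right)} \right)} - 3502\right) + 32776 = \left(- 6 \left(-7\right)^{3} - 3502\right) + 32776 = \left(\left(-6\right) \left(-343\right) - 3502\right) + 32776 = \left(2058 - 3502\right) + 32776 = -1444 + 32776 = 31332$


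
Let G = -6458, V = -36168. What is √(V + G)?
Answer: I*√42626 ≈ 206.46*I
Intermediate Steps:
√(V + G) = √(-36168 - 6458) = √(-42626) = I*√42626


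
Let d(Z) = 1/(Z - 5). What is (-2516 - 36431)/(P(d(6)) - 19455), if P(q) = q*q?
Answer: 38947/19454 ≈ 2.0020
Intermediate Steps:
d(Z) = 1/(-5 + Z)
P(q) = q²
(-2516 - 36431)/(P(d(6)) - 19455) = (-2516 - 36431)/((1/(-5 + 6))² - 19455) = -38947/((1/1)² - 19455) = -38947/(1² - 19455) = -38947/(1 - 19455) = -38947/(-19454) = -38947*(-1/19454) = 38947/19454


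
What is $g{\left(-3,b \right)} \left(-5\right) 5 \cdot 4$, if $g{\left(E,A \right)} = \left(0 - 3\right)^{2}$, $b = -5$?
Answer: $-900$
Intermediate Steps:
$g{\left(E,A \right)} = 9$ ($g{\left(E,A \right)} = \left(-3\right)^{2} = 9$)
$g{\left(-3,b \right)} \left(-5\right) 5 \cdot 4 = 9 \left(-5\right) 5 \cdot 4 = \left(-45\right) 5 \cdot 4 = \left(-225\right) 4 = -900$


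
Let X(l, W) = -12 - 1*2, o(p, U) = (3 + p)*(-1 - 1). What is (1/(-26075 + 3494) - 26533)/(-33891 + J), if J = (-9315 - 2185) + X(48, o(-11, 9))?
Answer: 599141674/1025290305 ≈ 0.58436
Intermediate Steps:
o(p, U) = -6 - 2*p (o(p, U) = (3 + p)*(-2) = -6 - 2*p)
X(l, W) = -14 (X(l, W) = -12 - 2 = -14)
J = -11514 (J = (-9315 - 2185) - 14 = -11500 - 14 = -11514)
(1/(-26075 + 3494) - 26533)/(-33891 + J) = (1/(-26075 + 3494) - 26533)/(-33891 - 11514) = (1/(-22581) - 26533)/(-45405) = (-1/22581 - 26533)*(-1/45405) = -599141674/22581*(-1/45405) = 599141674/1025290305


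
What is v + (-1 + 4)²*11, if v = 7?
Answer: 106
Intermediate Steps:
v + (-1 + 4)²*11 = 7 + (-1 + 4)²*11 = 7 + 3²*11 = 7 + 9*11 = 7 + 99 = 106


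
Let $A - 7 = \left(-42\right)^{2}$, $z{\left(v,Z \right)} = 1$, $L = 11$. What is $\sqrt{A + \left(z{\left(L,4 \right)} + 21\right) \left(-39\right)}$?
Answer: $\sqrt{913} \approx 30.216$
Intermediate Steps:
$A = 1771$ ($A = 7 + \left(-42\right)^{2} = 7 + 1764 = 1771$)
$\sqrt{A + \left(z{\left(L,4 \right)} + 21\right) \left(-39\right)} = \sqrt{1771 + \left(1 + 21\right) \left(-39\right)} = \sqrt{1771 + 22 \left(-39\right)} = \sqrt{1771 - 858} = \sqrt{913}$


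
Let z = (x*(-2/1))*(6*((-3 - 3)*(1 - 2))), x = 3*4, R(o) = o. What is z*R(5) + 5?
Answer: -4315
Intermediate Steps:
x = 12
z = -864 (z = (12*(-2/1))*(6*((-3 - 3)*(1 - 2))) = (12*(-2*1))*(6*(-6*(-1))) = (12*(-2))*(6*6) = -24*36 = -864)
z*R(5) + 5 = -864*5 + 5 = -4320 + 5 = -4315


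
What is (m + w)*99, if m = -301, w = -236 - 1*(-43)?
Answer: -48906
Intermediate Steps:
w = -193 (w = -236 + 43 = -193)
(m + w)*99 = (-301 - 193)*99 = -494*99 = -48906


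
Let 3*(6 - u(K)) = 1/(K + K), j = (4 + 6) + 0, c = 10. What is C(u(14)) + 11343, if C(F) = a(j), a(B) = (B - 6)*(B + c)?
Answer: 11423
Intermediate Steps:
j = 10 (j = 10 + 0 = 10)
a(B) = (-6 + B)*(10 + B) (a(B) = (B - 6)*(B + 10) = (-6 + B)*(10 + B))
u(K) = 6 - 1/(6*K) (u(K) = 6 - 1/(3*(K + K)) = 6 - 1/(2*K)/3 = 6 - 1/(6*K))
C(F) = 80 (C(F) = -60 + 10² + 4*10 = -60 + 100 + 40 = 80)
C(u(14)) + 11343 = 80 + 11343 = 11423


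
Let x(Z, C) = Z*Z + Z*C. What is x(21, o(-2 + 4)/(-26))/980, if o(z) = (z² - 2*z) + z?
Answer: 204/455 ≈ 0.44835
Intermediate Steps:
o(z) = z² - z
x(Z, C) = Z² + C*Z
x(21, o(-2 + 4)/(-26))/980 = (21*(((-2 + 4)*(-1 + (-2 + 4)))/(-26) + 21))/980 = (21*((2*(-1 + 2))*(-1/26) + 21))*(1/980) = (21*((2*1)*(-1/26) + 21))*(1/980) = (21*(2*(-1/26) + 21))*(1/980) = (21*(-1/13 + 21))*(1/980) = (21*(272/13))*(1/980) = (5712/13)*(1/980) = 204/455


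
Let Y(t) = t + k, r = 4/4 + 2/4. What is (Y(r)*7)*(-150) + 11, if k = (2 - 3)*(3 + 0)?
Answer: 1586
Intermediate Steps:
k = -3 (k = -1*3 = -3)
r = 3/2 (r = 4*(¼) + 2*(¼) = 1 + ½ = 3/2 ≈ 1.5000)
Y(t) = -3 + t (Y(t) = t - 3 = -3 + t)
(Y(r)*7)*(-150) + 11 = ((-3 + 3/2)*7)*(-150) + 11 = -3/2*7*(-150) + 11 = -21/2*(-150) + 11 = 1575 + 11 = 1586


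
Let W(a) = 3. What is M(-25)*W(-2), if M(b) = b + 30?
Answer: 15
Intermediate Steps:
M(b) = 30 + b
M(-25)*W(-2) = (30 - 25)*3 = 5*3 = 15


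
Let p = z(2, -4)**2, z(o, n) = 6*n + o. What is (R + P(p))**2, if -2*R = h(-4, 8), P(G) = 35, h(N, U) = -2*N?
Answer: 961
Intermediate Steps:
z(o, n) = o + 6*n
p = 484 (p = (2 + 6*(-4))**2 = (2 - 24)**2 = (-22)**2 = 484)
R = -4 (R = -(-1)*(-4) = -1/2*8 = -4)
(R + P(p))**2 = (-4 + 35)**2 = 31**2 = 961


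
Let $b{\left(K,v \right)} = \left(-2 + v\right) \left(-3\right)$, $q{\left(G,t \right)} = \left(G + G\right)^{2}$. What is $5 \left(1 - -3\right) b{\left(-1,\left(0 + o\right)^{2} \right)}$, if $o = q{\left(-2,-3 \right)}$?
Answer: $-15240$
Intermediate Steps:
$q{\left(G,t \right)} = 4 G^{2}$ ($q{\left(G,t \right)} = \left(2 G\right)^{2} = 4 G^{2}$)
$o = 16$ ($o = 4 \left(-2\right)^{2} = 4 \cdot 4 = 16$)
$b{\left(K,v \right)} = 6 - 3 v$
$5 \left(1 - -3\right) b{\left(-1,\left(0 + o\right)^{2} \right)} = 5 \left(1 - -3\right) \left(6 - 3 \left(0 + 16\right)^{2}\right) = 5 \left(1 + 3\right) \left(6 - 3 \cdot 16^{2}\right) = 5 \cdot 4 \left(6 - 768\right) = 20 \left(6 - 768\right) = 20 \left(-762\right) = -15240$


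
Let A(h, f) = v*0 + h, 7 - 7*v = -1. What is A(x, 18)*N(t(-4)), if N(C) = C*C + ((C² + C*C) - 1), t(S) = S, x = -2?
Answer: -94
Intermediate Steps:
v = 8/7 (v = 1 - ⅐*(-1) = 1 + ⅐ = 8/7 ≈ 1.1429)
N(C) = -1 + 3*C² (N(C) = C² + ((C² + C²) - 1) = C² + (2*C² - 1) = C² + (-1 + 2*C²) = -1 + 3*C²)
A(h, f) = h (A(h, f) = (8/7)*0 + h = 0 + h = h)
A(x, 18)*N(t(-4)) = -2*(-1 + 3*(-4)²) = -2*(-1 + 3*16) = -2*(-1 + 48) = -2*47 = -94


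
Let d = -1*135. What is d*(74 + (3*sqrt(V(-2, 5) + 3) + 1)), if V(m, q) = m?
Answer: -10530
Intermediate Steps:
d = -135
d*(74 + (3*sqrt(V(-2, 5) + 3) + 1)) = -135*(74 + (3*sqrt(-2 + 3) + 1)) = -135*(74 + (3*sqrt(1) + 1)) = -135*(74 + (3*1 + 1)) = -135*(74 + (3 + 1)) = -135*(74 + 4) = -135*78 = -10530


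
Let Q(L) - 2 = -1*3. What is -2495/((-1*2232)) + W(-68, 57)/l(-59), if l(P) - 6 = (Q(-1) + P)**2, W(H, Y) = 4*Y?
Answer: 1584311/1341432 ≈ 1.1811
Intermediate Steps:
Q(L) = -1 (Q(L) = 2 - 1*3 = 2 - 3 = -1)
l(P) = 6 + (-1 + P)**2
-2495/((-1*2232)) + W(-68, 57)/l(-59) = -2495/((-1*2232)) + (4*57)/(6 + (-1 - 59)**2) = -2495/(-2232) + 228/(6 + (-60)**2) = -2495*(-1/2232) + 228/(6 + 3600) = 2495/2232 + 228/3606 = 2495/2232 + 228*(1/3606) = 2495/2232 + 38/601 = 1584311/1341432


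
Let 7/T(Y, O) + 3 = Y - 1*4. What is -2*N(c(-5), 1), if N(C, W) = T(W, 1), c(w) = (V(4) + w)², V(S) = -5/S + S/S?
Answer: 7/3 ≈ 2.3333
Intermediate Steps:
V(S) = 1 - 5/S (V(S) = -5/S + 1 = 1 - 5/S)
c(w) = (-¼ + w)² (c(w) = ((-5 + 4)/4 + w)² = ((¼)*(-1) + w)² = (-¼ + w)²)
T(Y, O) = 7/(-7 + Y) (T(Y, O) = 7/(-3 + (Y - 1*4)) = 7/(-3 + (Y - 4)) = 7/(-3 + (-4 + Y)) = 7/(-7 + Y))
N(C, W) = 7/(-7 + W)
-2*N(c(-5), 1) = -14/(-7 + 1) = -14/(-6) = -14*(-1)/6 = -2*(-7/6) = 7/3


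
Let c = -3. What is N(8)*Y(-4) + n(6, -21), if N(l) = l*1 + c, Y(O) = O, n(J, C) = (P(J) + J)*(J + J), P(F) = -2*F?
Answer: -92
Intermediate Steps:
n(J, C) = -2*J² (n(J, C) = (-2*J + J)*(J + J) = (-J)*(2*J) = -2*J²)
N(l) = -3 + l (N(l) = l*1 - 3 = l - 3 = -3 + l)
N(8)*Y(-4) + n(6, -21) = (-3 + 8)*(-4) - 2*6² = 5*(-4) - 2*36 = -20 - 72 = -92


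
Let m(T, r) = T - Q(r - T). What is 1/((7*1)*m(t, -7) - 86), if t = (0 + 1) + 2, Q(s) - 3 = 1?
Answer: -1/93 ≈ -0.010753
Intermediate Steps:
Q(s) = 4 (Q(s) = 3 + 1 = 4)
t = 3 (t = 1 + 2 = 3)
m(T, r) = -4 + T (m(T, r) = T - 1*4 = T - 4 = -4 + T)
1/((7*1)*m(t, -7) - 86) = 1/((7*1)*(-4 + 3) - 86) = 1/(7*(-1) - 86) = 1/(-7 - 86) = 1/(-93) = -1/93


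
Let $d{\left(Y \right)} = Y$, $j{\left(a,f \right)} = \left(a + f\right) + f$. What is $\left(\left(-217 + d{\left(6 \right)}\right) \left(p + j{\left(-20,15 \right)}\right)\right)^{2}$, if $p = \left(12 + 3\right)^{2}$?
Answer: $2458672225$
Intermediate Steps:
$j{\left(a,f \right)} = a + 2 f$
$p = 225$ ($p = 15^{2} = 225$)
$\left(\left(-217 + d{\left(6 \right)}\right) \left(p + j{\left(-20,15 \right)}\right)\right)^{2} = \left(\left(-217 + 6\right) \left(225 + \left(-20 + 2 \cdot 15\right)\right)\right)^{2} = \left(- 211 \left(225 + \left(-20 + 30\right)\right)\right)^{2} = \left(- 211 \left(225 + 10\right)\right)^{2} = \left(\left(-211\right) 235\right)^{2} = \left(-49585\right)^{2} = 2458672225$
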